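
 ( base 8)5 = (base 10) 5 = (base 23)5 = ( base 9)5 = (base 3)12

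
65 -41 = 24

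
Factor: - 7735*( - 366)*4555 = 12895250550 = 2^1 * 3^1*5^2*7^1* 13^1 * 17^1 * 61^1 * 911^1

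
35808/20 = 8952/5 = 1790.40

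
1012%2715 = 1012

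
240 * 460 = 110400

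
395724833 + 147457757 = 543182590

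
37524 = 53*708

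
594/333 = 1 + 29/37= 1.78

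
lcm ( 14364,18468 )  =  129276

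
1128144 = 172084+956060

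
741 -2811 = - 2070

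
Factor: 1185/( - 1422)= - 2^( - 1)*3^(-1) * 5^1 = - 5/6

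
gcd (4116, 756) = 84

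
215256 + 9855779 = 10071035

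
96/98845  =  96/98845 = 0.00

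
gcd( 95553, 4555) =1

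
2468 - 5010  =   - 2542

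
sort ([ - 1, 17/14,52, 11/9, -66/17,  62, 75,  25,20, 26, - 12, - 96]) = [ - 96, - 12, -66/17, - 1, 17/14, 11/9, 20,25,26,  52,62,75] 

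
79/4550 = 79/4550 = 0.02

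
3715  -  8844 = - 5129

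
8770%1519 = 1175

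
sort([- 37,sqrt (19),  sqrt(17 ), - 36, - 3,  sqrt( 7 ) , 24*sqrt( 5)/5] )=[ - 37,-36, - 3, sqrt( 7),sqrt (17 ),sqrt( 19 ),24 * sqrt ( 5)/5]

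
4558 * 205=934390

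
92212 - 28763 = 63449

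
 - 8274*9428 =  - 78007272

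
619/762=619/762 = 0.81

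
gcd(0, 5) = 5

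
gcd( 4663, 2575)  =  1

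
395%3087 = 395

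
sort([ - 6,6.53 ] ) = [ - 6,6.53 ] 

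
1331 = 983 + 348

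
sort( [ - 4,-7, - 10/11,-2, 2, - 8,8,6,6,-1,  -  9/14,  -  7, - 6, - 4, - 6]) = [ - 8, - 7,-7,  -  6,-6,-4, - 4, - 2 ,-1, - 10/11 , - 9/14, 2,6,  6,8 ] 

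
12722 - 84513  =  -71791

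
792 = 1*792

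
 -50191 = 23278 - 73469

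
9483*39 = 369837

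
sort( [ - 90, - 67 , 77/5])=[ -90, - 67, 77/5]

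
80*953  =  76240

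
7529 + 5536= 13065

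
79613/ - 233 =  - 342+73/233 = -341.69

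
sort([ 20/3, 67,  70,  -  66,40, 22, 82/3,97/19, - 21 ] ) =[ - 66 , - 21,97/19, 20/3, 22,  82/3, 40,67,  70]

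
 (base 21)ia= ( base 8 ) 604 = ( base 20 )J8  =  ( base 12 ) 284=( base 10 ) 388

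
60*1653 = 99180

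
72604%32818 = 6968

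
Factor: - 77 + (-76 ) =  - 3^2*17^1 = - 153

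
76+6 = 82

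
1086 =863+223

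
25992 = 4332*6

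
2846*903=2569938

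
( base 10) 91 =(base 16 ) 5b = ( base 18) 51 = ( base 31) 2T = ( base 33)2P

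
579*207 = 119853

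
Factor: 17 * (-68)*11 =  - 12716 = -2^2*11^1*17^2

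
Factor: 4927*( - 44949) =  - 221463723 = - 3^1*13^1*379^1*14983^1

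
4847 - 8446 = - 3599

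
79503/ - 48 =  -1657+11/16= - 1656.31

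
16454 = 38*433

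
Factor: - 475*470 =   -  2^1*5^3*19^1 * 47^1=- 223250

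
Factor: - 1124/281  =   - 4 = -2^2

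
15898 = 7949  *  2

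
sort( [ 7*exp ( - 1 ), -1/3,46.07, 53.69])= [ - 1/3, 7* exp( - 1) , 46.07,53.69]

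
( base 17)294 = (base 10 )735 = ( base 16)2DF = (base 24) 16F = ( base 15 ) 340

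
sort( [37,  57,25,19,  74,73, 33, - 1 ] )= [ - 1, 19,25,33 , 37,57,73,74] 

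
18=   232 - 214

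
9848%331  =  249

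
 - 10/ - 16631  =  10/16631 =0.00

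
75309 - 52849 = 22460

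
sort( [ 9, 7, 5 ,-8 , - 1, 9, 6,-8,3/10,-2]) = [-8, - 8, - 2, - 1,  3/10 , 5,6, 7,  9,9]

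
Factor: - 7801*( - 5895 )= 3^2*5^1 * 29^1*131^1*269^1 = 45986895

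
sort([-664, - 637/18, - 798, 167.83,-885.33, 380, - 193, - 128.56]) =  [ - 885.33, - 798, - 664, - 193,-128.56, - 637/18, 167.83, 380] 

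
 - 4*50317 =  - 201268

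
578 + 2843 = 3421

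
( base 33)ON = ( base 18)295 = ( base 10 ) 815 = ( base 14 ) 423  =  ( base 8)1457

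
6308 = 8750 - 2442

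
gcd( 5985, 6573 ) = 21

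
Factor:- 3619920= - 2^4*3^1*5^1*15083^1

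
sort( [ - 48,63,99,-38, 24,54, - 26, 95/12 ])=[-48,-38, - 26, 95/12,  24,54, 63, 99 ] 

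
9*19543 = 175887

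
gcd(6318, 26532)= 18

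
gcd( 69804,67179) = 21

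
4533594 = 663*6838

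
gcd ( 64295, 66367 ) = 7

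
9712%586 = 336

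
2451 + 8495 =10946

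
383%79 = 67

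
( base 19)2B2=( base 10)933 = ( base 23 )1HD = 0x3A5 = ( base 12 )659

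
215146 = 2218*97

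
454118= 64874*7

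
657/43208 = 657/43208 = 0.02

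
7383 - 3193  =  4190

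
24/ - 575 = - 1 + 551/575  =  - 0.04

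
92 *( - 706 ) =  - 64952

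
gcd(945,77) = 7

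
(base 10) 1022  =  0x3FE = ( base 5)13042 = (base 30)142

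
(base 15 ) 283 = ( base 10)573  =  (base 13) 351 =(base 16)23D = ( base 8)1075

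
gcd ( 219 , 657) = 219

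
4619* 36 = 166284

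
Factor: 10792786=2^1*5396393^1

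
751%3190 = 751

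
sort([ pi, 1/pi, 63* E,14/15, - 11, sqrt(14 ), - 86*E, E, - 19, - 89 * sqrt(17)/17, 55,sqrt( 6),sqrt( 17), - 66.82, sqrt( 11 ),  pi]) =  [ - 86*E, - 66.82, - 89*sqrt (17)/17, - 19,-11, 1/pi, 14/15,sqrt(6),E, pi, pi, sqrt(11),sqrt( 14 ), sqrt( 17),  55,63*E]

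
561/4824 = 187/1608 = 0.12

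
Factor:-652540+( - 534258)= - 2^1*593399^1=-1186798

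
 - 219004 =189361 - 408365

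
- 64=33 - 97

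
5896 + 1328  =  7224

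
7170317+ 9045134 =16215451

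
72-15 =57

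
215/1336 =215/1336 = 0.16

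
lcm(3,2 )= 6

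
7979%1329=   5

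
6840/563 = 12 + 84/563  =  12.15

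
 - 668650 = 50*( - 13373)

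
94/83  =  94/83 = 1.13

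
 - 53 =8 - 61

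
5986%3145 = 2841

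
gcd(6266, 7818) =2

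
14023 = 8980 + 5043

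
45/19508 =45/19508 = 0.00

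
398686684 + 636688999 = 1035375683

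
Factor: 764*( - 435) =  - 2^2*3^1*5^1*29^1*191^1 = - 332340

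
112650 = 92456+20194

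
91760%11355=920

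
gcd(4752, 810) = 54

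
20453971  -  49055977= - 28602006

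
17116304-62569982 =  - 45453678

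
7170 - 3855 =3315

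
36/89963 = 36/89963=0.00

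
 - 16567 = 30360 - 46927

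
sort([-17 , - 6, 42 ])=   [ - 17,-6,42]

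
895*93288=83492760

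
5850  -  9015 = -3165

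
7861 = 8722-861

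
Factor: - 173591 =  - 11^1*43^1*367^1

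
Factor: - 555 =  - 3^1*5^1*37^1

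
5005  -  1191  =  3814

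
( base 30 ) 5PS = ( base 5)132103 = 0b1010010011110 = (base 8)12236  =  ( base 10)5278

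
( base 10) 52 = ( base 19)2e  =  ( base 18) 2g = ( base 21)2a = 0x34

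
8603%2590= 833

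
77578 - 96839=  - 19261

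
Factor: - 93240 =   -  2^3*3^2*5^1*7^1*37^1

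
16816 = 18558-1742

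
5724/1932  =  477/161  =  2.96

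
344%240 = 104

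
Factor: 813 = 3^1 * 271^1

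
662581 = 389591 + 272990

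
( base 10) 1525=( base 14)7AD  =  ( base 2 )10111110101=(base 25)2b0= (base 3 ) 2002111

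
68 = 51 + 17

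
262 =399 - 137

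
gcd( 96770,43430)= 10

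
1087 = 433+654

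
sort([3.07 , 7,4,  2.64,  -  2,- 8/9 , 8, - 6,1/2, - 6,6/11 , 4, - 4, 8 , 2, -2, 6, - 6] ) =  [ -6  , - 6,-6, - 4, - 2,-2, - 8/9 , 1/2,6/11, 2 , 2.64, 3.07, 4 , 4, 6,7, 8, 8]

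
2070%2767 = 2070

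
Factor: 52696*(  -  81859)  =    -  4313641864 = - 2^3 * 7^1*109^1*751^1*941^1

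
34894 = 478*73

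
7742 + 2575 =10317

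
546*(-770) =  -420420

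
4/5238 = 2/2619 =0.00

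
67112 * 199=13355288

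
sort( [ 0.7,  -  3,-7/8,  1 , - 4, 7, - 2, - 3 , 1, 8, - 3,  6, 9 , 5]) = [-4, - 3, - 3,  -  3, - 2,  -  7/8, 0.7, 1, 1,5, 6, 7, 8, 9]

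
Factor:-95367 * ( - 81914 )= 7811892438 =2^1*3^1*7^1*83^1*383^1* 5851^1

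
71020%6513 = 5890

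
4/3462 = 2/1731 = 0.00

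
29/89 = 29/89 = 0.33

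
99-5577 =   -  5478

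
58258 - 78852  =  -20594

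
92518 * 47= 4348346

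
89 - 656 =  - 567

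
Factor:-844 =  - 2^2*211^1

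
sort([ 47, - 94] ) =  [ - 94,47]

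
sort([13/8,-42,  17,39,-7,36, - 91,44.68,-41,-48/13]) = [-91 , -42,-41,- 7, - 48/13,13/8,17,36, 39, 44.68] 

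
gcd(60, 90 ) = 30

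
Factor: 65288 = 2^3*8161^1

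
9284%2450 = 1934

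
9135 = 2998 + 6137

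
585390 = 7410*79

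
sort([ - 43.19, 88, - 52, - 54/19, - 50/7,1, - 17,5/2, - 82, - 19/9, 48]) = [ - 82, - 52, - 43.19, - 17, - 50/7, - 54/19 , - 19/9, 1,  5/2, 48,88]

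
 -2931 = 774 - 3705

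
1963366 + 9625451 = 11588817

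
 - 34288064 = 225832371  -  260120435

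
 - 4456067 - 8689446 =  - 13145513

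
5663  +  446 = 6109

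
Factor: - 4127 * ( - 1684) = 6949868 = 2^2 *421^1*4127^1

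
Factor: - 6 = -2^1*3^1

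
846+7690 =8536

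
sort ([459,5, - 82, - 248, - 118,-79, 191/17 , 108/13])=[ - 248,  -  118, - 82, - 79, 5,108/13,191/17, 459]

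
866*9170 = 7941220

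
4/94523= 4/94523= 0.00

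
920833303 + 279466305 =1200299608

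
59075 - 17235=41840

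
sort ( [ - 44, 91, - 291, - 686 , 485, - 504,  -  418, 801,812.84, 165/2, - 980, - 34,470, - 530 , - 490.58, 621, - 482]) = [ - 980, - 686, - 530, - 504, - 490.58, - 482,  -  418, - 291,-44,  -  34, 165/2, 91, 470, 485, 621, 801,812.84]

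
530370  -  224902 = 305468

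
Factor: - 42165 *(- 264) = 2^3*3^3*5^1*11^1*937^1 = 11131560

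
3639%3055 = 584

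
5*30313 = 151565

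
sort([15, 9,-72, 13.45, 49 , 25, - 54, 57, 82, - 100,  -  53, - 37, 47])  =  [ -100, - 72, - 54, - 53,  -  37, 9, 13.45, 15,25,47 , 49,57,82]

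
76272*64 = 4881408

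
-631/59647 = - 631/59647 =-0.01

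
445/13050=89/2610=0.03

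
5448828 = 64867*84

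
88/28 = 22/7 =3.14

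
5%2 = 1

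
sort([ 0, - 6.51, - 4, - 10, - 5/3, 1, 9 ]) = [- 10, - 6.51, - 4, - 5/3,0 , 1,9 ] 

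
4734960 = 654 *7240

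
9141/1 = 9141 = 9141.00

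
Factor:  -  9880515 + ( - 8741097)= - 18621612 = - 2^2* 3^2*517267^1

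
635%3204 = 635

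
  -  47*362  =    -  17014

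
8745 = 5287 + 3458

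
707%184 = 155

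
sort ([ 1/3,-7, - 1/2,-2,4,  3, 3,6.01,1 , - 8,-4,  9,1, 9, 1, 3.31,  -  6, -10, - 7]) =[-10, - 8, - 7,  -  7,-6,  -  4, - 2,  -  1/2, 1/3, 1,1, 1, 3, 3 , 3.31, 4, 6.01, 9,9]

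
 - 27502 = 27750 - 55252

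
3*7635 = 22905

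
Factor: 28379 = 13^1*37^1* 59^1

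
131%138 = 131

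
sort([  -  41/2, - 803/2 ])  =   [-803/2 , - 41/2]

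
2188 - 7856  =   -5668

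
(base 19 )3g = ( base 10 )73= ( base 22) 37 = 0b1001001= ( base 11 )67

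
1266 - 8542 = - 7276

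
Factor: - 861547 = - 861547^1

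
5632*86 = 484352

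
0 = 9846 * 0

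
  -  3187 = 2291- 5478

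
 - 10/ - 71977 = 10/71977 = 0.00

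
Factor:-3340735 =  - 5^1*127^1*5261^1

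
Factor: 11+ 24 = 35 = 5^1*7^1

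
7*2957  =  20699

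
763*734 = 560042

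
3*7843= 23529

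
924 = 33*28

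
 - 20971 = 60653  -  81624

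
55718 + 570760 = 626478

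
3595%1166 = 97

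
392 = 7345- 6953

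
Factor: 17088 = 2^6*3^1*89^1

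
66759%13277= 374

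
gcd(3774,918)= 102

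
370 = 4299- 3929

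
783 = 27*29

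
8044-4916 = 3128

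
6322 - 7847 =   -  1525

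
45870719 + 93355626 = 139226345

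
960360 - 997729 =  - 37369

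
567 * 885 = 501795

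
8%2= 0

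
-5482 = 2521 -8003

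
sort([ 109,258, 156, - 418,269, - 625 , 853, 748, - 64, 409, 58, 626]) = [ - 625, - 418 , - 64, 58,109 , 156, 258, 269, 409,626, 748,853]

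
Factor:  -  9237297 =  - 3^1*613^1*5023^1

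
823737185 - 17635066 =806102119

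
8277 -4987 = 3290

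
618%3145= 618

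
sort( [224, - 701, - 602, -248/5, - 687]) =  [ - 701, - 687, - 602 , - 248/5, 224 ] 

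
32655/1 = 32655 = 32655.00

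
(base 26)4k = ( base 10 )124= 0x7C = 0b1111100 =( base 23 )59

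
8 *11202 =89616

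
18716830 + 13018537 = 31735367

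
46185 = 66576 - 20391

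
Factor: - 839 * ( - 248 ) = 2^3*31^1*839^1 = 208072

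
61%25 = 11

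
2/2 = 1= 1.00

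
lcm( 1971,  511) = 13797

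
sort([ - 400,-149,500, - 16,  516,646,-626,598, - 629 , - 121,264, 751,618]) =[-629, - 626,-400, - 149, - 121, - 16, 264 , 500, 516, 598, 618,646, 751 ]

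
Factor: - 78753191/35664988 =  - 2^( - 2 )*11^1*173^(  -  1 )*51539^( -1)*7159381^1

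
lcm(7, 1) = 7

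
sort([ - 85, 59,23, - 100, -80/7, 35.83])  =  [  -  100,-85 , - 80/7,23,35.83,59]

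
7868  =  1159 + 6709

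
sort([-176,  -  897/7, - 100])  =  [ - 176, - 897/7, - 100 ] 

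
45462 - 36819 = 8643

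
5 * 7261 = 36305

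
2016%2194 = 2016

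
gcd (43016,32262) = 10754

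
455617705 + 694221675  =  1149839380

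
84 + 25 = 109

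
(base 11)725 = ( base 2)1101101010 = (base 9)1171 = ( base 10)874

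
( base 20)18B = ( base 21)164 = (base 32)hr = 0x23b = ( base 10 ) 571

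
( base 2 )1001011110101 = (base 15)1688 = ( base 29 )5ma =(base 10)4853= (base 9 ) 6582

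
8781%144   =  141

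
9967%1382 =293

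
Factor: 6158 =2^1*3079^1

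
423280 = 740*572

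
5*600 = 3000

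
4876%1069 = 600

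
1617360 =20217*80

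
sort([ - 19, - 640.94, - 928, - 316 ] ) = [ - 928, - 640.94, - 316, - 19]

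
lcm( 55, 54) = 2970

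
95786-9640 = 86146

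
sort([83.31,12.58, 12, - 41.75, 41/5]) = [ -41.75,41/5,12, 12.58, 83.31 ] 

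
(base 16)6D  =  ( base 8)155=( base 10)109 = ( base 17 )67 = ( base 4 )1231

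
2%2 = 0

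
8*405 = 3240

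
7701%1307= 1166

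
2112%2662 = 2112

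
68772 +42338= 111110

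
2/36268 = 1/18134=0.00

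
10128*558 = 5651424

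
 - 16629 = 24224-40853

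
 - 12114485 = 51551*( - 235 ) 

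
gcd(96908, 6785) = 1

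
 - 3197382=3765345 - 6962727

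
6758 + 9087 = 15845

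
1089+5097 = 6186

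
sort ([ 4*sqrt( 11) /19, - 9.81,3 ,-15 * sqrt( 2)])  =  [-15*sqrt( 2), - 9.81, 4*sqrt( 11) /19,3] 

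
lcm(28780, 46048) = 230240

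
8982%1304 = 1158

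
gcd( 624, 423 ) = 3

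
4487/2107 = 641/301 = 2.13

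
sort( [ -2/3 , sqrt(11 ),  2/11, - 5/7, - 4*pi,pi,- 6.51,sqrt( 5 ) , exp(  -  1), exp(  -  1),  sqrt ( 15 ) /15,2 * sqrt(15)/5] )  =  [  -  4*pi, - 6.51,-5/7,-2/3,2/11,sqrt( 15 )/15, exp(  -  1 ),exp( - 1 ) , 2 *sqrt(15)/5,sqrt( 5),  pi, sqrt( 11) ]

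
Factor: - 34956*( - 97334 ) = 3402407304 = 2^3*3^2*41^1*971^1*1187^1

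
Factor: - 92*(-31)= 2852 = 2^2*23^1*31^1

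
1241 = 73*17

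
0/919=0 = 0.00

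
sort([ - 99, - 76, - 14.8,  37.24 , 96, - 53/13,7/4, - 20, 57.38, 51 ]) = [ - 99, - 76, - 20, - 14.8, - 53/13,  7/4, 37.24, 51,57.38,  96]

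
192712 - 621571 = - 428859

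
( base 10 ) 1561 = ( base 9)2124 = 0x619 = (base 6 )11121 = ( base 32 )1GP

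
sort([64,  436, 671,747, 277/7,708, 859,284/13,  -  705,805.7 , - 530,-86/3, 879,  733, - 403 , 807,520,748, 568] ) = [ - 705, - 530, - 403 , - 86/3, 284/13,277/7 , 64, 436, 520, 568, 671, 708, 733,747,748, 805.7,807 , 859 , 879]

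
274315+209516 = 483831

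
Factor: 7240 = 2^3*5^1*181^1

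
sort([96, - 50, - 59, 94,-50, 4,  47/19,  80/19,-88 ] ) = [ - 88,-59, - 50, - 50,  47/19,4,80/19, 94,96]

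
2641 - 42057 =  - 39416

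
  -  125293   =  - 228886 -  - 103593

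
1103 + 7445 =8548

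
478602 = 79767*6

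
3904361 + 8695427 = 12599788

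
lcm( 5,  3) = 15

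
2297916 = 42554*54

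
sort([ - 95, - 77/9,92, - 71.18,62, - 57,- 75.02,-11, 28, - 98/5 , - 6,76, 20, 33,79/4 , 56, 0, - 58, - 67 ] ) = [ - 95 , - 75.02,-71.18, - 67, - 58, - 57, - 98/5, - 11, - 77/9, - 6, 0 , 79/4, 20, 28, 33, 56 , 62 , 76,92] 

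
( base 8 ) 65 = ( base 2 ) 110101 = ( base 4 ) 311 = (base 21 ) 2B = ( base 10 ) 53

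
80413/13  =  6185+8/13=6185.62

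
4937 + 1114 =6051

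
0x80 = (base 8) 200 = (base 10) 128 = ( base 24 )58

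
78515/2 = 39257 + 1/2 = 39257.50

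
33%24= 9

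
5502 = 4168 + 1334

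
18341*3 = 55023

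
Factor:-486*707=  - 2^1*3^5  *7^1*101^1 =- 343602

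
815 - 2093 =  - 1278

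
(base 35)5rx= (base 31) 7C4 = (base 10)7103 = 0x1BBF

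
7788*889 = 6923532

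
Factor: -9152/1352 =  - 2^3*11^1*13^(  -  1 )=- 88/13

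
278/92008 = 139/46004  =  0.00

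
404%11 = 8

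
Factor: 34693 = 34693^1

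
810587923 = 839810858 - 29222935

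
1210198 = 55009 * 22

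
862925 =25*34517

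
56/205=56/205  =  0.27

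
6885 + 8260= 15145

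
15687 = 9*1743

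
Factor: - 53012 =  - 2^2*29^1*457^1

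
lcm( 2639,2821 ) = 81809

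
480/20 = 24 = 24.00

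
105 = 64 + 41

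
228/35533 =228/35533 = 0.01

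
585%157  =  114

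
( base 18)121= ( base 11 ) 2a9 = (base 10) 361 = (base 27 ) DA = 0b101101001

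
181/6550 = 181/6550 = 0.03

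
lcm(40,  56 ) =280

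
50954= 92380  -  41426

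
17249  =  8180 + 9069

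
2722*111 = 302142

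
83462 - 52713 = 30749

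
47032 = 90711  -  43679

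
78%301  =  78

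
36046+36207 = 72253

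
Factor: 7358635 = 5^1*163^1*9029^1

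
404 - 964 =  -560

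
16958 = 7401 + 9557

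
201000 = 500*402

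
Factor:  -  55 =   -  5^1*11^1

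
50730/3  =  16910 = 16910.00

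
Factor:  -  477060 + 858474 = 2^1 * 3^1 * 11^1 * 5779^1=381414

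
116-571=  - 455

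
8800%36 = 16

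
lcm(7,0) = 0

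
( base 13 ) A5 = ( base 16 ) 87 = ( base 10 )135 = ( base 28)4n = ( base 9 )160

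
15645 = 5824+9821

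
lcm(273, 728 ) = 2184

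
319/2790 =319/2790= 0.11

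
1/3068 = 1/3068 = 0.00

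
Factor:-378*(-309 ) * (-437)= - 51042474 = - 2^1  *3^4* 7^1*19^1*23^1*103^1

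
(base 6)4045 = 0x37d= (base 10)893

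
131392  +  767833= 899225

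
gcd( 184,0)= 184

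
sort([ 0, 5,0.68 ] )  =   [0, 0.68,5] 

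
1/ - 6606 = -1  +  6605/6606 = - 0.00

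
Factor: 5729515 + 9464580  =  15194095= 5^1*7^1 *434117^1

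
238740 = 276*865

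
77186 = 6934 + 70252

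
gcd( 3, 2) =1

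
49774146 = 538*92517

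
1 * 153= 153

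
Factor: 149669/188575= 377/475 = 5^(  -  2) * 13^1 * 19^( - 1 )*29^1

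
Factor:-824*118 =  - 2^4*59^1*103^1 =- 97232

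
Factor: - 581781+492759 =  - 2^1 * 3^1*37^1*401^1 = - 89022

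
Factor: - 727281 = -3^2*80809^1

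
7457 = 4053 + 3404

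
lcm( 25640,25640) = 25640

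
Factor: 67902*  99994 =2^2*3^1 * 17^2*173^1*11317^1= 6789792588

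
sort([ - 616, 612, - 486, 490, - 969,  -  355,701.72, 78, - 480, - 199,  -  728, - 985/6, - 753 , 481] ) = [ - 969, - 753, - 728, - 616, - 486,  -  480, - 355, - 199 , - 985/6, 78,  481,490, 612,701.72 ] 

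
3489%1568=353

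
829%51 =13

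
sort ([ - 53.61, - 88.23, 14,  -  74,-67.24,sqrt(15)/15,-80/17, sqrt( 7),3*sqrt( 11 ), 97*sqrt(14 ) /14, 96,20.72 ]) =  [ - 88.23, - 74, - 67.24, - 53.61, - 80/17, sqrt( 15)/15, sqrt( 7), 3 * sqrt( 11), 14, 20.72,97*sqrt(14)/14,96]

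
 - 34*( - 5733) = 194922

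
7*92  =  644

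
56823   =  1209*47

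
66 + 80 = 146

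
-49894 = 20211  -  70105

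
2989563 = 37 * 80799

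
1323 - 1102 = 221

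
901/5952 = 901/5952 = 0.15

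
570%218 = 134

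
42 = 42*1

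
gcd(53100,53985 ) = 885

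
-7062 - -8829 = 1767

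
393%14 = 1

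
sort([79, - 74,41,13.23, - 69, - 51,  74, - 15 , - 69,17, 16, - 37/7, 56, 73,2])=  [ - 74, - 69,-69, - 51, - 15, - 37/7, 2,  13.23, 16,17,41,56,  73,  74, 79 ] 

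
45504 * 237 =10784448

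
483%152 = 27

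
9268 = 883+8385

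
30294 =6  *5049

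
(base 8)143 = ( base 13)78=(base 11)90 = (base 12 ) 83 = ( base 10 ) 99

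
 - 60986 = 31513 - 92499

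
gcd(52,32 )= 4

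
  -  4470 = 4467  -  8937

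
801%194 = 25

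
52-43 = 9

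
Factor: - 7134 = -2^1*3^1 * 29^1*41^1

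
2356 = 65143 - 62787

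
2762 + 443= 3205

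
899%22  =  19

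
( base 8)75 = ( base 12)51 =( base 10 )61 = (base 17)3A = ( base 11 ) 56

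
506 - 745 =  - 239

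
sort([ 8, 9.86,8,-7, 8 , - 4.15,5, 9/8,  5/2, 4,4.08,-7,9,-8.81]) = [-8.81, -7, - 7, - 4.15,  9/8, 5/2,4,4.08 , 5,  8, 8, 8, 9,  9.86]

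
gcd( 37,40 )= 1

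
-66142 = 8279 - 74421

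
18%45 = 18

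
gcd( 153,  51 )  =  51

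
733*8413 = 6166729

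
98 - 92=6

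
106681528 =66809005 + 39872523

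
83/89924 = 83/89924 = 0.00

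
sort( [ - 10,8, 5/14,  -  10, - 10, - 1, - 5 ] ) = [ - 10,-10,-10, - 5,-1, 5/14,8] 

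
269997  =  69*3913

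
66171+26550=92721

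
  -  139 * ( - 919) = 127741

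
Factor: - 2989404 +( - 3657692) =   -  2^3*830887^1 = - 6647096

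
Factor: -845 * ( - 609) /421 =514605/421 = 3^1*5^1*7^1*13^2*29^1*421^( - 1) 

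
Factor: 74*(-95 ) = -2^1*5^1  *  19^1*37^1= -7030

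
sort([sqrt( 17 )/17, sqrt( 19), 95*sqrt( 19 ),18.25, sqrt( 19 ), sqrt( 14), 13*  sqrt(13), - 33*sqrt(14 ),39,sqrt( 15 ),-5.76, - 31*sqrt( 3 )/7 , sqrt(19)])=[-33 * sqrt(14), - 31*sqrt(3)/7,-5.76, sqrt( 17 )/17, sqrt( 14 ), sqrt(15 ), sqrt( 19), sqrt( 19), sqrt( 19 ), 18.25,39, 13*sqrt( 13), 95*sqrt( 19)]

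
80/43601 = 80/43601 =0.00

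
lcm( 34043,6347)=374473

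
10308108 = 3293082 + 7015026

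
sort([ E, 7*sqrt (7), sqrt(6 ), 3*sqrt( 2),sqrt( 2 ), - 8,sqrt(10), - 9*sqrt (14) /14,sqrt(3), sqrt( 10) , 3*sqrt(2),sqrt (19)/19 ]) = [  -  8, - 9*sqrt(14)/14, sqrt(19)/19,sqrt(2 ),sqrt( 3),sqrt ( 6 ),E , sqrt (10),sqrt(10),3*sqrt ( 2),3*sqrt( 2),7*sqrt(7) ]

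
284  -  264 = 20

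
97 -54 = 43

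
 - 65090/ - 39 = 65090/39 = 1668.97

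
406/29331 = 406/29331  =  0.01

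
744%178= 32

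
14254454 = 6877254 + 7377200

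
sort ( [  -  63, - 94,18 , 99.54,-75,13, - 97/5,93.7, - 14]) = [-94, - 75  , - 63, - 97/5 , - 14,13,18,93.7, 99.54]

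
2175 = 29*75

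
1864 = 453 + 1411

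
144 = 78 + 66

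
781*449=350669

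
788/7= 112+4/7 =112.57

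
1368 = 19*72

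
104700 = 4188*25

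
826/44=18+17/22 = 18.77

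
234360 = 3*78120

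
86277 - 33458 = 52819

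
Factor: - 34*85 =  - 2890 = -2^1*5^1*17^2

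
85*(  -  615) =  - 52275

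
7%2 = 1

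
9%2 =1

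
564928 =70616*8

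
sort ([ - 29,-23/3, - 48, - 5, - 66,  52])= [ - 66, - 48, - 29, - 23/3,-5,52]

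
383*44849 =17177167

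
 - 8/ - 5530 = 4/2765 = 0.00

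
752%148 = 12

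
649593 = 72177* 9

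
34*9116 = 309944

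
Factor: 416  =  2^5*13^1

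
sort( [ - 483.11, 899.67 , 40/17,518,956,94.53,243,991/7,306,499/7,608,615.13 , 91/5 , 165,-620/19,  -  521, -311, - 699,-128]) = [ - 699, - 521, - 483.11, - 311, - 128, - 620/19,40/17 , 91/5,499/7,94.53,991/7,165,243,306,518,608,615.13,899.67,956 ] 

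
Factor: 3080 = 2^3*5^1*7^1*11^1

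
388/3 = 388/3=129.33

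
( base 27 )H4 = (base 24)j7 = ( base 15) 20D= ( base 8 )717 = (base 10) 463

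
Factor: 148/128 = 37/32 = 2^( - 5)*37^1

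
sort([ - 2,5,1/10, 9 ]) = [ - 2 , 1/10,5,9]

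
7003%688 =123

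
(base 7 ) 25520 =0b1101001111000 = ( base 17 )167a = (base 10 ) 6776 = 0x1A78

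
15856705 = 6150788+9705917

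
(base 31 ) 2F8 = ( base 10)2395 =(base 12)1477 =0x95b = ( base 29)2oh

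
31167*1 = 31167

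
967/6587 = 967/6587 = 0.15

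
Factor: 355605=3^1*5^1*151^1*157^1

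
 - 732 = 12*(  -  61)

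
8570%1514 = 1000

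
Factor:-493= - 17^1*29^1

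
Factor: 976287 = 3^1 *13^1*25033^1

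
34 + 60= 94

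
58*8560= 496480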